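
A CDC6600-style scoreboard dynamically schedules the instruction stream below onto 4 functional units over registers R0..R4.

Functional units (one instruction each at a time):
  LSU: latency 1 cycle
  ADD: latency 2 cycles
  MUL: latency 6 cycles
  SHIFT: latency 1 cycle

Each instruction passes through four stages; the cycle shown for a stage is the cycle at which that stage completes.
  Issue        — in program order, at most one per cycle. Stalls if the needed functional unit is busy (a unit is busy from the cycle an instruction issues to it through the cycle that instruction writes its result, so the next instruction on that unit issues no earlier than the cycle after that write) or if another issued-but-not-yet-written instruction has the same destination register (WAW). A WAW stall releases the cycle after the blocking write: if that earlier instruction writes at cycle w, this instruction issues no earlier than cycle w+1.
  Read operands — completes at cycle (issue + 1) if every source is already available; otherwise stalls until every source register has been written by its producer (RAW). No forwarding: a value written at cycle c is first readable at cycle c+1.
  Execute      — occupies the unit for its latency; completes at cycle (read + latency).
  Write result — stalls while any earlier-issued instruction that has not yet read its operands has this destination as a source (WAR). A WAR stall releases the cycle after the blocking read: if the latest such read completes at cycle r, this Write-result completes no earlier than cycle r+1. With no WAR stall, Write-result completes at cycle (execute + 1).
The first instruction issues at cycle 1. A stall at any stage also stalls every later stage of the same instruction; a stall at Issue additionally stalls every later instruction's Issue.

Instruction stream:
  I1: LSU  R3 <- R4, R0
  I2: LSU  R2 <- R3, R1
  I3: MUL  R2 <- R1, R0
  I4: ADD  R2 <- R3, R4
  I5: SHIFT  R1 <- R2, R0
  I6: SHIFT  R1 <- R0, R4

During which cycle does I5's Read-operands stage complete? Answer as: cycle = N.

cycle = 23

1) issue 1, read 2, done 3, write 4
2) issue 5, read 6, done 7, write 8  <struct: LSU busy until I1 writes@4>
3) issue 9, read 10, done 16, write 17  <WAW R2: wait I2 write@8>
4) issue 18, read 19, done 21, write 22  <WAW R2: wait I3 write@17>
5) issue 19, read 23, done 24, write 25  <RAW R2: wait I4 write@22>
6) issue 26, read 27, done 28, write 29  <struct: SHIFT busy until I5 writes@25>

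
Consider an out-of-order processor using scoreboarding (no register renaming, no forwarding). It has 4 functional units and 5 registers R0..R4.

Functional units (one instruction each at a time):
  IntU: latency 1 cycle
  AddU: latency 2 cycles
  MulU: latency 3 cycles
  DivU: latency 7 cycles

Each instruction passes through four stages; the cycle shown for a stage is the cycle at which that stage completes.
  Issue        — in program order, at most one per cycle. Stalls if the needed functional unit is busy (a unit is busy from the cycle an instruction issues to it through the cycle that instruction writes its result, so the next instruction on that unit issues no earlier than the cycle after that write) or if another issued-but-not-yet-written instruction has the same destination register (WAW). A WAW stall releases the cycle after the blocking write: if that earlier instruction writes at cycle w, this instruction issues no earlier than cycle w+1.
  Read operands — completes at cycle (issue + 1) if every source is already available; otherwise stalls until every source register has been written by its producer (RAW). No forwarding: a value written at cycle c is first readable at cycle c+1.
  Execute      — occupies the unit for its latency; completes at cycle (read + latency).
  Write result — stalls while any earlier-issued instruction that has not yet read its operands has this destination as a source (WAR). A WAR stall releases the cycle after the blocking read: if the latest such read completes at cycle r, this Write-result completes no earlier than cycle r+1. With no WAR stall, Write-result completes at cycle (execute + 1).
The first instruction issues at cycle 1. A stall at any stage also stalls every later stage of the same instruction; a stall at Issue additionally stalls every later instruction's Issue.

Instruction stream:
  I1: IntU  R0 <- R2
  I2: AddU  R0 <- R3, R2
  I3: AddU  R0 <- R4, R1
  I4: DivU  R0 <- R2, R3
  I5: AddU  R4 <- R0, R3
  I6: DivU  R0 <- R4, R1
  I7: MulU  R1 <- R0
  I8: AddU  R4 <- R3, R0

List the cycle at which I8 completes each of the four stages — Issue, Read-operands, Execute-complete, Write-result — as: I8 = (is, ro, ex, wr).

cycle 1: I1 dispatched to IntU
cycle 2: I1 operands ready
cycle 3: I1 complete
cycle 4: R0←I1
cycle 5: I2 dispatched to AddU
cycle 6: I2 operands ready
cycle 8: I2 complete
cycle 9: R0←I2
cycle 10: I3 dispatched to AddU
cycle 11: I3 operands ready
cycle 13: I3 complete
cycle 14: R0←I3
cycle 15: I4 dispatched to DivU
cycle 16: I4 operands ready | I5 dispatched to AddU
cycle 23: I4 complete
cycle 24: R0←I4
cycle 25: I5 operands ready | I6 dispatched to DivU
cycle 26: I7 dispatched to MulU
cycle 27: I5 complete
cycle 28: R4←I5
cycle 29: I6 operands ready | I8 dispatched to AddU
cycle 36: I6 complete
cycle 37: R0←I6
cycle 38: I7 operands ready | I8 operands ready
cycle 40: I8 complete
cycle 41: I7 complete | R4←I8
cycle 42: R1←I7

I8 = (29, 38, 40, 41)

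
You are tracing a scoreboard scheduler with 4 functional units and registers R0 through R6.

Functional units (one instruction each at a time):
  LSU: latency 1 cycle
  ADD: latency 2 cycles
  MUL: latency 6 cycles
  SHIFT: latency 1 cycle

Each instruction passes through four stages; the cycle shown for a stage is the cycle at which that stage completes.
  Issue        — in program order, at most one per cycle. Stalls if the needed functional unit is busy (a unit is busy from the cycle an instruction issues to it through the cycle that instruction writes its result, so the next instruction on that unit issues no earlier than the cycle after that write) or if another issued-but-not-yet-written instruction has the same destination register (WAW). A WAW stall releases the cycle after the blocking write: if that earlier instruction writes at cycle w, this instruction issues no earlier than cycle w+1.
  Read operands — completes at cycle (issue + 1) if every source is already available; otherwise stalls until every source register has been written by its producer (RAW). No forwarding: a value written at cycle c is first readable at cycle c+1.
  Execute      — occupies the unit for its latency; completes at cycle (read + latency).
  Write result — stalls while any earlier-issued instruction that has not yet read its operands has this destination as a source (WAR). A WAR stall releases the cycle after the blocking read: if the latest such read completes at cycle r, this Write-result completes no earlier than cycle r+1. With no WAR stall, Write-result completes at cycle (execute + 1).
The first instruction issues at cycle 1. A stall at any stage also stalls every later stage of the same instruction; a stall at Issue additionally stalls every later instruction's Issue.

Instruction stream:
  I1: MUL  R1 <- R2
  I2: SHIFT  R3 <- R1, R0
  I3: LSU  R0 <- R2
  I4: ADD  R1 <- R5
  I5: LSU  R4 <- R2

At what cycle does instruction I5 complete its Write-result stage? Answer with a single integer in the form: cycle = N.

cycle = 15

t=1  I1 dispatched to MUL
t=2  I1 operands ready, I2 dispatched to SHIFT
t=3  I3 dispatched to LSU
t=4  I3 operands ready
t=5  I3 complete
t=8  I1 complete
t=9  R1←I1
t=10  I2 operands ready, I4 dispatched to ADD
t=11  I2 complete, R0←I3, I4 operands ready
t=12  R3←I2, I5 dispatched to LSU
t=13  I4 complete, I5 operands ready
t=14  R1←I4, I5 complete
t=15  R4←I5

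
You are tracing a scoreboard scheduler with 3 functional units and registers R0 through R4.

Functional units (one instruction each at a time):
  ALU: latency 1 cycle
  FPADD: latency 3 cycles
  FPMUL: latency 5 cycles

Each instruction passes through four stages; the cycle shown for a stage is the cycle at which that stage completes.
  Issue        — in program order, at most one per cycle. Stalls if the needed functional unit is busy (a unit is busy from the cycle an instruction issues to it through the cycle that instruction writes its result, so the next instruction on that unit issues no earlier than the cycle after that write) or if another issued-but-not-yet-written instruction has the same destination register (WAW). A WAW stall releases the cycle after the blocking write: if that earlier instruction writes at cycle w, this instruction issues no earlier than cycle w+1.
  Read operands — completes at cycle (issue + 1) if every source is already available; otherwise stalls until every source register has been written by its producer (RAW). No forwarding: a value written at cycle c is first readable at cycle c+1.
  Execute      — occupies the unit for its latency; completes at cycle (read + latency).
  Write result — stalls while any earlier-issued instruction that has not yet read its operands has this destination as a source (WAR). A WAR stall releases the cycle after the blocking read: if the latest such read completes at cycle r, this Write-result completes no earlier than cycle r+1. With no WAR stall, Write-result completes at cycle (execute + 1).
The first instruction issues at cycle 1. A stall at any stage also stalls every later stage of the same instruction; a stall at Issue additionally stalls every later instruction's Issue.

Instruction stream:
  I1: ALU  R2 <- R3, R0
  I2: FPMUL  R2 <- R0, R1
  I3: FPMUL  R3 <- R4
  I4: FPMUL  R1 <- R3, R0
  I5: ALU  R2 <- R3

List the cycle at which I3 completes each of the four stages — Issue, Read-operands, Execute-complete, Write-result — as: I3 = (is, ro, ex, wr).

t=1  I1 issues→ALU
t=2  I1 reads
t=3  I1 exec-done
t=4  I1 writes R2
t=5  I2 issues→FPMUL
t=6  I2 reads
t=11  I2 exec-done
t=12  I2 writes R2
t=13  I3 issues→FPMUL
t=14  I3 reads
t=19  I3 exec-done
t=20  I3 writes R3
t=21  I4 issues→FPMUL
t=22  I4 reads, I5 issues→ALU
t=23  I5 reads
t=24  I5 exec-done
t=25  I5 writes R2
t=27  I4 exec-done
t=28  I4 writes R1

I3 = (13, 14, 19, 20)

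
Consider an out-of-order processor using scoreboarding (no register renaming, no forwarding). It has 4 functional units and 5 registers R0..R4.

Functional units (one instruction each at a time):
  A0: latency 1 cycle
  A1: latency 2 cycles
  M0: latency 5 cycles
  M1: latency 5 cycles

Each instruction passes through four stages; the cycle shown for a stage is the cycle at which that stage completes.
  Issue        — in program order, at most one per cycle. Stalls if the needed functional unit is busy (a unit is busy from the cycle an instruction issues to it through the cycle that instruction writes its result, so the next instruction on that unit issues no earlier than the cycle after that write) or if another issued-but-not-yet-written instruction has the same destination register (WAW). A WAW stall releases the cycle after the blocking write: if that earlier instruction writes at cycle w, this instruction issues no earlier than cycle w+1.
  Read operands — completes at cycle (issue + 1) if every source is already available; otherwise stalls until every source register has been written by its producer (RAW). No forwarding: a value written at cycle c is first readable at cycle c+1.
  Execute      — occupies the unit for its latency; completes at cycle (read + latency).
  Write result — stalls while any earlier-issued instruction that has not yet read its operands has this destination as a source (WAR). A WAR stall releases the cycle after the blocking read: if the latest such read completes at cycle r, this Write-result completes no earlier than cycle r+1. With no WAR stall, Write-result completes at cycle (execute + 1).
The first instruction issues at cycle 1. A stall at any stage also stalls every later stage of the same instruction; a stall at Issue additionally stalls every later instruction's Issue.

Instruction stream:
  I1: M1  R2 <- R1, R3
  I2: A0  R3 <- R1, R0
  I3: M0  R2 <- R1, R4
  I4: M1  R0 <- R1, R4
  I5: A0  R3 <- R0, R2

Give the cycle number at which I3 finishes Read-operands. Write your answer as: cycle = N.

[1] I1 issues→M1
[2] I1 reads · I2 issues→A0
[3] I2 reads
[4] I2 exec-done
[5] I2 writes R3
[7] I1 exec-done
[8] I1 writes R2
[9] I3 issues→M0
[10] I3 reads · I4 issues→M1
[11] I4 reads · I5 issues→A0
[15] I3 exec-done
[16] I3 writes R2 · I4 exec-done
[17] I4 writes R0
[18] I5 reads
[19] I5 exec-done
[20] I5 writes R3

cycle = 10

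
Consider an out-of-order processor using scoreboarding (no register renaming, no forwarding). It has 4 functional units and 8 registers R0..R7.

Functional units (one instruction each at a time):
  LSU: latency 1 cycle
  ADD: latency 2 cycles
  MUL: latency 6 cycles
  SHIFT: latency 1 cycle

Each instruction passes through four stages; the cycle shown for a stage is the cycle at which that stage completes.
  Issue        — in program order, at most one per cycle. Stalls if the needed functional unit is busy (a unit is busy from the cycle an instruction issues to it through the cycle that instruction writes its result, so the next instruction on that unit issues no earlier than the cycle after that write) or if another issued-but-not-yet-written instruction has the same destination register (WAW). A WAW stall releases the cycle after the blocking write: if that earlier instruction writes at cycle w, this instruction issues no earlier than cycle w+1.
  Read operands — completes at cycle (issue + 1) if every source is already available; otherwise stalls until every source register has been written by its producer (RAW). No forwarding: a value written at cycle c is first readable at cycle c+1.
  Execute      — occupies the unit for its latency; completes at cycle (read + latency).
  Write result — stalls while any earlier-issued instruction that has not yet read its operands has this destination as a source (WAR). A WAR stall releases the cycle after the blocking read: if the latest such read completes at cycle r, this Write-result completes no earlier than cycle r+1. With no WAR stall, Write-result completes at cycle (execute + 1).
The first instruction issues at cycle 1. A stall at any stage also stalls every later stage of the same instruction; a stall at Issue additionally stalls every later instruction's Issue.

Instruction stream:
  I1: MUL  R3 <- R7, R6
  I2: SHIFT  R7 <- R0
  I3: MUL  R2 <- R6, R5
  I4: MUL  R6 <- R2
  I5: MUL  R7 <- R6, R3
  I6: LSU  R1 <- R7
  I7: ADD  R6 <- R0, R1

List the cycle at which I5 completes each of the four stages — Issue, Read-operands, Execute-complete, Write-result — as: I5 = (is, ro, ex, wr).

I5 = (28, 29, 35, 36)

1) issue 1, read 2, done 8, write 9
2) issue 2, read 3, done 4, write 5
3) issue 10, read 11, done 17, write 18  <struct: MUL busy until I1 writes@9>
4) issue 19, read 20, done 26, write 27  <struct: MUL busy until I3 writes@18>
5) issue 28, read 29, done 35, write 36  <struct: MUL busy until I4 writes@27>
6) issue 29, read 37, done 38, write 39  <RAW R7: wait I5 write@36>
7) issue 30, read 40, done 42, write 43  <RAW R1: wait I6 write@39>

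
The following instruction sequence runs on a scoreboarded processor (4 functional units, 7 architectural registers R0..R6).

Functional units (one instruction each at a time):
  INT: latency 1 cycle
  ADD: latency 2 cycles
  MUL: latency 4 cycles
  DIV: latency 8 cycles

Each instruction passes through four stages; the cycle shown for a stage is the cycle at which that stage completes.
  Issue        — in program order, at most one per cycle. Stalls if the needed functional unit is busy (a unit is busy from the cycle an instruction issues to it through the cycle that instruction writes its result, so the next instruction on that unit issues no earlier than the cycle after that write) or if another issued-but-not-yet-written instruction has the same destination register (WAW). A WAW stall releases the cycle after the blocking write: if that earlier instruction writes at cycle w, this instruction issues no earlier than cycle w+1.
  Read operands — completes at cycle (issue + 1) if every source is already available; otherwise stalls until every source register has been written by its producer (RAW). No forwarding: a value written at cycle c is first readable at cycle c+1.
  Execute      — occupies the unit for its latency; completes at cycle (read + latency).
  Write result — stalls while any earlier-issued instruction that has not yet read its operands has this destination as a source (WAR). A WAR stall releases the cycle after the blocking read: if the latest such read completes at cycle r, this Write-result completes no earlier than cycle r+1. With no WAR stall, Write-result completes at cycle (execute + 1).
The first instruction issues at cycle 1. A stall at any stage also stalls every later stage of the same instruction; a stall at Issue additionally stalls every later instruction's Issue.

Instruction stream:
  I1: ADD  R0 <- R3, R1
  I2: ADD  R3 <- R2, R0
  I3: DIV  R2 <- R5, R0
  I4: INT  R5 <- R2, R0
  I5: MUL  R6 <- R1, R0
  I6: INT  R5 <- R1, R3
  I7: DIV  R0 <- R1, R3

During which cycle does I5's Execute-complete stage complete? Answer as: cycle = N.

cycle = 14

I1  is:1  ro:2  ex:4  wr:5
I2  is:6  ro:7  ex:9  wr:10  — struct: ADD busy until I1 writes@5
I3  is:7  ro:8  ex:16  wr:17
I4  is:8  ro:18  ex:19  wr:20  — RAW R2: wait I3 write@17
I5  is:9  ro:10  ex:14  wr:15
I6  is:21  ro:22  ex:23  wr:24  — struct: INT busy until I4 writes@20
I7  is:22  ro:23  ex:31  wr:32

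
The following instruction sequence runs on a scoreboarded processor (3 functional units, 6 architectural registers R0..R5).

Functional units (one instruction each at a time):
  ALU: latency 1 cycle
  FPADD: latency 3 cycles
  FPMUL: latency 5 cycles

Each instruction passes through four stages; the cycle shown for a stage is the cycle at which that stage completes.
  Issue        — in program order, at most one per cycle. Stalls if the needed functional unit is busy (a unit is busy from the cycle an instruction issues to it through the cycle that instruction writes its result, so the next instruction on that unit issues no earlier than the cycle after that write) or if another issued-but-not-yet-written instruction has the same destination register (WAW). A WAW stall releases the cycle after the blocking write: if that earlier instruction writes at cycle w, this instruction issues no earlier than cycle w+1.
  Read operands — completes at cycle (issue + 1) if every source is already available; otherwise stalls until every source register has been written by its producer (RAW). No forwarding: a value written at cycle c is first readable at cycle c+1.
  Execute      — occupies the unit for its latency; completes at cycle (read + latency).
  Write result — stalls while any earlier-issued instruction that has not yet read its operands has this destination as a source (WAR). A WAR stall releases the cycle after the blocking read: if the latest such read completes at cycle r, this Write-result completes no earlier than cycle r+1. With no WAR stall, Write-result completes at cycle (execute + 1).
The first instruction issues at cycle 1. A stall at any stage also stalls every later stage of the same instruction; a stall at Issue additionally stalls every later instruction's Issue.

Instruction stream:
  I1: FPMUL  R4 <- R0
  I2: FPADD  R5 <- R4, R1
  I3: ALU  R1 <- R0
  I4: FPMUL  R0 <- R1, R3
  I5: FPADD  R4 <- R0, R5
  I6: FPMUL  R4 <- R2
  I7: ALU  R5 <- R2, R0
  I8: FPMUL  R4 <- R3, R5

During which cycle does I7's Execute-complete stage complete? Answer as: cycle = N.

I1 -> (1, 2, 7, 8)
I2 -> (2, 9, 12, 13)  // RAW R4: wait I1 write@8
I3 -> (3, 4, 5, 10)  // WAR R1: wait I2 read@9
I4 -> (9, 11, 16, 17)  // struct: FPMUL busy until I1 writes@8, RAW R1: wait I3 write@10
I5 -> (14, 18, 21, 22)  // struct: FPADD busy until I2 writes@13, RAW R0: wait I4 write@17
I6 -> (23, 24, 29, 30)  // WAW R4: wait I5 write@22
I7 -> (24, 25, 26, 27)
I8 -> (31, 32, 37, 38)  // struct: FPMUL busy until I6 writes@30

cycle = 26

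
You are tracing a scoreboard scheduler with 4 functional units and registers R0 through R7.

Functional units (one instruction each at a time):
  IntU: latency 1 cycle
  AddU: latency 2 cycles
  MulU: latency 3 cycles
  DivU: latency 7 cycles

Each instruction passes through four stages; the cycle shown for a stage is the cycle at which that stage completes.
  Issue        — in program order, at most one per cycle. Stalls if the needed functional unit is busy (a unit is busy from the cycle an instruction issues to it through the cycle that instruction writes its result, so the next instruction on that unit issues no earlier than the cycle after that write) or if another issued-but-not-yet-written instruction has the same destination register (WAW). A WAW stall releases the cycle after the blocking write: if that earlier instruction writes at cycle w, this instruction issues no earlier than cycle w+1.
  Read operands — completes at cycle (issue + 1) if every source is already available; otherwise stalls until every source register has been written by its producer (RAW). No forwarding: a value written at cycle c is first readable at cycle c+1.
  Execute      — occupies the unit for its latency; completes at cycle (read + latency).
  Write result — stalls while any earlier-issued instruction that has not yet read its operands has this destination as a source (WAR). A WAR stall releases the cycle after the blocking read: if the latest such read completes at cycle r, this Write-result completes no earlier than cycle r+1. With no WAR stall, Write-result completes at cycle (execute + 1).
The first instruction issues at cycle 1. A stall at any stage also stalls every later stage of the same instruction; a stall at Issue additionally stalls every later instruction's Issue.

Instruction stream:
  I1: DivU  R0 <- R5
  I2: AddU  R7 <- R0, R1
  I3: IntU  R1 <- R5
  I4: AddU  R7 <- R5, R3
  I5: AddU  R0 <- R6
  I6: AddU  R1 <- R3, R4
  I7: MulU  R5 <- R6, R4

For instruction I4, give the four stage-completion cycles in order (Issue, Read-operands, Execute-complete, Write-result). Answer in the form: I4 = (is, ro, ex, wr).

I4 = (15, 16, 18, 19)

t=1  I1 issues→DivU
t=2  I1 reads · I2 issues→AddU
t=3  I3 issues→IntU
t=4  I3 reads
t=5  I3 exec-done
t=9  I1 exec-done
t=10  I1 writes R0
t=11  I2 reads
t=12  I3 writes R1
t=13  I2 exec-done
t=14  I2 writes R7
t=15  I4 issues→AddU
t=16  I4 reads
t=18  I4 exec-done
t=19  I4 writes R7
t=20  I5 issues→AddU
t=21  I5 reads
t=23  I5 exec-done
t=24  I5 writes R0
t=25  I6 issues→AddU
t=26  I6 reads · I7 issues→MulU
t=27  I7 reads
t=28  I6 exec-done
t=29  I6 writes R1
t=30  I7 exec-done
t=31  I7 writes R5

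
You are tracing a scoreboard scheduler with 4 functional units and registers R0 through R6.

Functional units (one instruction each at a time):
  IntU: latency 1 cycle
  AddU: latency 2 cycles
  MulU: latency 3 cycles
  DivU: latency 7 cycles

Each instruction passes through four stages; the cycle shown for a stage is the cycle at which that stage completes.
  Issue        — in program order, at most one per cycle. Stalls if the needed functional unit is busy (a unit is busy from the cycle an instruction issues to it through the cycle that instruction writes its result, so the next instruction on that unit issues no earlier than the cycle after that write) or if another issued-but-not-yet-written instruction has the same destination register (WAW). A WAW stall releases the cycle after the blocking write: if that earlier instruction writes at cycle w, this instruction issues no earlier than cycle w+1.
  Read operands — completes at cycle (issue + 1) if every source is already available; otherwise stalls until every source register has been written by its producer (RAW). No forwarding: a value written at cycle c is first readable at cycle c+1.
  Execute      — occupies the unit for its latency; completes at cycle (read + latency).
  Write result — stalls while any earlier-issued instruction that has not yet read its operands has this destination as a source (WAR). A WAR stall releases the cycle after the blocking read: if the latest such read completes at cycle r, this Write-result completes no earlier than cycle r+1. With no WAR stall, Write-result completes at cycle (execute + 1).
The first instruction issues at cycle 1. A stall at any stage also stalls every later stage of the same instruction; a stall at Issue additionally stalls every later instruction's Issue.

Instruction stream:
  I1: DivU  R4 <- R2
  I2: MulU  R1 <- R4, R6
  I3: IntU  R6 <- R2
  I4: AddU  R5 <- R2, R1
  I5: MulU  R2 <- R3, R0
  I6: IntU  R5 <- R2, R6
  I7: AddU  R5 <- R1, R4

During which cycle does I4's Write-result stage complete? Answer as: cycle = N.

[I1] 1/2/9/10
[I2] 2/11/14/15  (RAW R4: wait I1 write@10)
[I3] 3/4/5/12  (WAR R6: wait I2 read@11)
[I4] 4/16/18/19  (RAW R1: wait I2 write@15)
[I5] 16/17/20/21  (struct: MulU busy until I2 writes@15)
[I6] 20/22/23/24  (WAW R5: wait I4 write@19; RAW R2: wait I5 write@21)
[I7] 25/26/28/29  (WAW R5: wait I6 write@24)

cycle = 19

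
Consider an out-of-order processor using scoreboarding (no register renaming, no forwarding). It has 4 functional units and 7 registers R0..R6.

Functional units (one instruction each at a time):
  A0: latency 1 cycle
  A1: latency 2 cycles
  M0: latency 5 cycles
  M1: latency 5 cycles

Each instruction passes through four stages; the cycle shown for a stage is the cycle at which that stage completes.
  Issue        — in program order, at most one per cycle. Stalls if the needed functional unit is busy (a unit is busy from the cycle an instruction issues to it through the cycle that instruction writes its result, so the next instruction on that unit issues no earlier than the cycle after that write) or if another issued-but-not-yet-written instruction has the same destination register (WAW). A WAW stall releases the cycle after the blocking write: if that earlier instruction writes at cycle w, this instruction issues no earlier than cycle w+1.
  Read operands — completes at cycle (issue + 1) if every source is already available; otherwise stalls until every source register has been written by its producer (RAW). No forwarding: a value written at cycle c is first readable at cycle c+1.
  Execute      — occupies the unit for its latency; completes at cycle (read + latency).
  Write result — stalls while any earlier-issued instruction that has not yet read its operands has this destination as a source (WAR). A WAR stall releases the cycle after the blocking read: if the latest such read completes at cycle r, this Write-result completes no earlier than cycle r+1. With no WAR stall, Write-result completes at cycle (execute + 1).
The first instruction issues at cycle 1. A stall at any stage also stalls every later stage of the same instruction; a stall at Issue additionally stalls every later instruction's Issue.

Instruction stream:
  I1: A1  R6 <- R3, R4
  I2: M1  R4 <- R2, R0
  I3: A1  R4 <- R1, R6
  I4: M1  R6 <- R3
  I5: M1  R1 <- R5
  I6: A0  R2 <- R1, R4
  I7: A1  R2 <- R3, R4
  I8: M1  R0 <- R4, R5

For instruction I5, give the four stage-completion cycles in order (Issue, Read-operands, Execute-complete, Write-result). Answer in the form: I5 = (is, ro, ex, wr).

I5 = (19, 20, 25, 26)

I1 -> (1, 2, 4, 5)
I2 -> (2, 3, 8, 9)
I3 -> (10, 11, 13, 14)  // WAW R4: wait I2 write@9
I4 -> (11, 12, 17, 18)
I5 -> (19, 20, 25, 26)  // struct: M1 busy until I4 writes@18
I6 -> (20, 27, 28, 29)  // RAW R1: wait I5 write@26
I7 -> (30, 31, 33, 34)  // WAW R2: wait I6 write@29
I8 -> (31, 32, 37, 38)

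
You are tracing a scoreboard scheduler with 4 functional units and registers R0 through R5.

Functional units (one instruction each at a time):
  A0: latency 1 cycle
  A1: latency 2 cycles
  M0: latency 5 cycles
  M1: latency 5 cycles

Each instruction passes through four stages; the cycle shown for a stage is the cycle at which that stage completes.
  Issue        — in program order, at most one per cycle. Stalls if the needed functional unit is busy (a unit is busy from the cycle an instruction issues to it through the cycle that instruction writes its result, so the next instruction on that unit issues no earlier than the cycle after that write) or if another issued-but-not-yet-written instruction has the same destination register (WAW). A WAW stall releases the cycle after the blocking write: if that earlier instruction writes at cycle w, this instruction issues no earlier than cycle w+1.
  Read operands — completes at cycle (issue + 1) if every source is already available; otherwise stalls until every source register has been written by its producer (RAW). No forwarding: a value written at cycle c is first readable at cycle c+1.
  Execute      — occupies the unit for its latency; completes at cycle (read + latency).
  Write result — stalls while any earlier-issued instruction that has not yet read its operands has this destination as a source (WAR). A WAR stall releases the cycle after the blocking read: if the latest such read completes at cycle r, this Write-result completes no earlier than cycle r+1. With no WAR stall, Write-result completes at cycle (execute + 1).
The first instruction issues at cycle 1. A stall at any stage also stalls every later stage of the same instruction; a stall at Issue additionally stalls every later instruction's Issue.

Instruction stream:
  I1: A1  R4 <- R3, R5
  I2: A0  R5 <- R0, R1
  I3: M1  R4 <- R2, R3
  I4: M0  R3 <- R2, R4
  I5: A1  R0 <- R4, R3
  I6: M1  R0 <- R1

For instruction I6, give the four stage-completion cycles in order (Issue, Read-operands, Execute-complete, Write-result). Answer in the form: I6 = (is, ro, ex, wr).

I6 = (25, 26, 31, 32)

1) issue 1, read 2, done 4, write 5
2) issue 2, read 3, done 4, write 5
3) issue 6, read 7, done 12, write 13  <WAW R4: wait I1 write@5>
4) issue 7, read 14, done 19, write 20  <RAW R4: wait I3 write@13>
5) issue 8, read 21, done 23, write 24  <RAW R3: wait I4 write@20>
6) issue 25, read 26, done 31, write 32  <WAW R0: wait I5 write@24>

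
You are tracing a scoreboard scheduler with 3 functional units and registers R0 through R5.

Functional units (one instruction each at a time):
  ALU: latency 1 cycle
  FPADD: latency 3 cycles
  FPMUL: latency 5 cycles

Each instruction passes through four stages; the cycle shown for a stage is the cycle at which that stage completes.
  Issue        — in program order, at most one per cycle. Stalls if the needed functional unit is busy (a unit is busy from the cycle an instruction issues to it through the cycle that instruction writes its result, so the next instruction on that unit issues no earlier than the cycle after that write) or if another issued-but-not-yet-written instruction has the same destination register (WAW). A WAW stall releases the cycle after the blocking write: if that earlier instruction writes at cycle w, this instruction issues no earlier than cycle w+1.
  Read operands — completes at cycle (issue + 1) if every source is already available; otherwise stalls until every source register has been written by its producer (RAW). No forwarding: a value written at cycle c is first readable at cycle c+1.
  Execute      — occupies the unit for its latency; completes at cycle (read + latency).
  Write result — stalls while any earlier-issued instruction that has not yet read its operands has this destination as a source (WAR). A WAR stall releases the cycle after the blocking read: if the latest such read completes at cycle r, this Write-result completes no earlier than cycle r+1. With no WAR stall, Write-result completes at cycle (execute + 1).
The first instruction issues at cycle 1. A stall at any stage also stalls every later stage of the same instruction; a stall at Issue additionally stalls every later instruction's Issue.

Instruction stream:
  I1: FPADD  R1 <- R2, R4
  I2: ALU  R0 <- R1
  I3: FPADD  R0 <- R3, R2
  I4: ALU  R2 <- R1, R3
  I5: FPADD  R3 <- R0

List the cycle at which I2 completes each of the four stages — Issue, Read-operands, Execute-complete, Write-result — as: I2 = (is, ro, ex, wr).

[1] I1 issues→FPADD
[2] I1 reads | I2 issues→ALU
[5] I1 exec-done
[6] I1 writes R1
[7] I2 reads
[8] I2 exec-done
[9] I2 writes R0
[10] I3 issues→FPADD
[11] I3 reads | I4 issues→ALU
[12] I4 reads
[13] I4 exec-done
[14] I3 exec-done | I4 writes R2
[15] I3 writes R0
[16] I5 issues→FPADD
[17] I5 reads
[20] I5 exec-done
[21] I5 writes R3

I2 = (2, 7, 8, 9)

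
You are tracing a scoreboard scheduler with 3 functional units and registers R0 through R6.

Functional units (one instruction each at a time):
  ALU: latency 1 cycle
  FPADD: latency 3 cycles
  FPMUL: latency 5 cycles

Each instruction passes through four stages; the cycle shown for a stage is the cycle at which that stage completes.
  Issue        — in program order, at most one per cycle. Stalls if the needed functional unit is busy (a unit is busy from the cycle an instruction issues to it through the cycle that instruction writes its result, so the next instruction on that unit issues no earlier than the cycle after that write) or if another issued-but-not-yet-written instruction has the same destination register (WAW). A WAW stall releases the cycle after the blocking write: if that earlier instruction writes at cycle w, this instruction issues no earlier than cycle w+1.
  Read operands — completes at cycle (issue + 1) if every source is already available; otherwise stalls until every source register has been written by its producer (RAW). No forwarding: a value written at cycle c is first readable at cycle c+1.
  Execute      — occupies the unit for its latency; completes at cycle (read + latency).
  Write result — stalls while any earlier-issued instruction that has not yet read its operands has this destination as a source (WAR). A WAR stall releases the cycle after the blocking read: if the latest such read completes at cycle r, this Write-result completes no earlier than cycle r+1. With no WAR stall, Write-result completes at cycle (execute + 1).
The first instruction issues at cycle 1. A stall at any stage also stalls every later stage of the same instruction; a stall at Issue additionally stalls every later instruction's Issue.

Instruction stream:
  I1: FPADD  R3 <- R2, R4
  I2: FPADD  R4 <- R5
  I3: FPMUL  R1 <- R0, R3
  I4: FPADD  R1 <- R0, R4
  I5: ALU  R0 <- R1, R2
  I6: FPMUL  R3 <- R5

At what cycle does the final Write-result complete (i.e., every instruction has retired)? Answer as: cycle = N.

cycle = 25

t=1  I1 issues→FPADD
t=2  I1 reads
t=5  I1 exec-done
t=6  I1 writes R3
t=7  I2 issues→FPADD
t=8  I2 reads, I3 issues→FPMUL
t=9  I3 reads
t=11  I2 exec-done
t=12  I2 writes R4
t=14  I3 exec-done
t=15  I3 writes R1
t=16  I4 issues→FPADD
t=17  I4 reads, I5 issues→ALU
t=18  I6 issues→FPMUL
t=19  I6 reads
t=20  I4 exec-done
t=21  I4 writes R1
t=22  I5 reads
t=23  I5 exec-done
t=24  I5 writes R0, I6 exec-done
t=25  I6 writes R3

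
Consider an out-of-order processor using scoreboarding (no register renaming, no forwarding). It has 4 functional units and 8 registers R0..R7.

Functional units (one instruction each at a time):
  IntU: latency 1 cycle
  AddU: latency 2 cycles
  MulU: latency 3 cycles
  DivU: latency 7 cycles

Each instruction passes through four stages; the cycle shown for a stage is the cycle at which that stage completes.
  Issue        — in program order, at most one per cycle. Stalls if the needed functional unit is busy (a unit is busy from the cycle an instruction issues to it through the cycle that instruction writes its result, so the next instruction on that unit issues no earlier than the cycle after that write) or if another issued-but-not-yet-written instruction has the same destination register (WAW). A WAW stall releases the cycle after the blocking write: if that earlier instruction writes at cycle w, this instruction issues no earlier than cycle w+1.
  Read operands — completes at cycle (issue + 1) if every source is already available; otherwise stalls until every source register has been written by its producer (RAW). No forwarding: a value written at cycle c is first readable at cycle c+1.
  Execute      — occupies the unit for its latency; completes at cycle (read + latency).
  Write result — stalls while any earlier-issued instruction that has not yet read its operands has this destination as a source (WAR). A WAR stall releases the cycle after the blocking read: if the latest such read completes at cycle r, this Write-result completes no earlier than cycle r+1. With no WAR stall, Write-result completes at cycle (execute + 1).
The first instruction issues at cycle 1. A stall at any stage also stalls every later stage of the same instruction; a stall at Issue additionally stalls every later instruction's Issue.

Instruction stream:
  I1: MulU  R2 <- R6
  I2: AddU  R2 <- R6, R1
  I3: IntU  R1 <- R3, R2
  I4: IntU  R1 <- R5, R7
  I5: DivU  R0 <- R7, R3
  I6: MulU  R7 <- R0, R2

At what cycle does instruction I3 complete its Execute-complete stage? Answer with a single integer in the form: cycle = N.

cycle = 13

I1  is:1  ro:2  ex:5  wr:6
I2  is:7  ro:8  ex:10  wr:11  — WAW R2: wait I1 write@6
I3  is:8  ro:12  ex:13  wr:14  — RAW R2: wait I2 write@11
I4  is:15  ro:16  ex:17  wr:18  — struct: IntU busy until I3 writes@14
I5  is:16  ro:17  ex:24  wr:25
I6  is:17  ro:26  ex:29  wr:30  — RAW R0: wait I5 write@25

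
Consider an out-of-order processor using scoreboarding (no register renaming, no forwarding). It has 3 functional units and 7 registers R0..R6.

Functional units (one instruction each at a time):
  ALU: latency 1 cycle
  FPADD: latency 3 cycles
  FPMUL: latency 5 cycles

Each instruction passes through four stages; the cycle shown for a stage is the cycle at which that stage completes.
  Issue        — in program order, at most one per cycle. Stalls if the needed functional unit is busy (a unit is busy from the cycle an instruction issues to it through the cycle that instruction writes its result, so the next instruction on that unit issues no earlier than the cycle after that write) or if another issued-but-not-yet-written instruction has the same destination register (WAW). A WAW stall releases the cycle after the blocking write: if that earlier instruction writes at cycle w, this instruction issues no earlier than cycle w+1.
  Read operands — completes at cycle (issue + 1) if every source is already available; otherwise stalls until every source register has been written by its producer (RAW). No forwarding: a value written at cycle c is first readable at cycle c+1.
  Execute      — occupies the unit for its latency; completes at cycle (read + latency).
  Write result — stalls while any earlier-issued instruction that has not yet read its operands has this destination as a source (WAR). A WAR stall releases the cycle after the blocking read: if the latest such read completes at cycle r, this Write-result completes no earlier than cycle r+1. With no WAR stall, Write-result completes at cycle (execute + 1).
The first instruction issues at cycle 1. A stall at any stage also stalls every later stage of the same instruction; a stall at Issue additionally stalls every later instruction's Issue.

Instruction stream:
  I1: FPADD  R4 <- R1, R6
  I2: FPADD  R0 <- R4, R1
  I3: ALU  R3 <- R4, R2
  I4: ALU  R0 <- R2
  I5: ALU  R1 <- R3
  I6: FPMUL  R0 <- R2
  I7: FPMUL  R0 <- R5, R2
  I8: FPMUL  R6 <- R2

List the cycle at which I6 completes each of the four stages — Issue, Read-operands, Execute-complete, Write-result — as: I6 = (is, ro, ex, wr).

[1] I1 issues→FPADD
[2] I1 reads
[5] I1 exec-done
[6] I1 writes R4
[7] I2 issues→FPADD
[8] I2 reads, I3 issues→ALU
[9] I3 reads
[10] I3 exec-done
[11] I2 exec-done, I3 writes R3
[12] I2 writes R0
[13] I4 issues→ALU
[14] I4 reads
[15] I4 exec-done
[16] I4 writes R0
[17] I5 issues→ALU
[18] I5 reads, I6 issues→FPMUL
[19] I5 exec-done, I6 reads
[20] I5 writes R1
[24] I6 exec-done
[25] I6 writes R0
[26] I7 issues→FPMUL
[27] I7 reads
[32] I7 exec-done
[33] I7 writes R0
[34] I8 issues→FPMUL
[35] I8 reads
[40] I8 exec-done
[41] I8 writes R6

I6 = (18, 19, 24, 25)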